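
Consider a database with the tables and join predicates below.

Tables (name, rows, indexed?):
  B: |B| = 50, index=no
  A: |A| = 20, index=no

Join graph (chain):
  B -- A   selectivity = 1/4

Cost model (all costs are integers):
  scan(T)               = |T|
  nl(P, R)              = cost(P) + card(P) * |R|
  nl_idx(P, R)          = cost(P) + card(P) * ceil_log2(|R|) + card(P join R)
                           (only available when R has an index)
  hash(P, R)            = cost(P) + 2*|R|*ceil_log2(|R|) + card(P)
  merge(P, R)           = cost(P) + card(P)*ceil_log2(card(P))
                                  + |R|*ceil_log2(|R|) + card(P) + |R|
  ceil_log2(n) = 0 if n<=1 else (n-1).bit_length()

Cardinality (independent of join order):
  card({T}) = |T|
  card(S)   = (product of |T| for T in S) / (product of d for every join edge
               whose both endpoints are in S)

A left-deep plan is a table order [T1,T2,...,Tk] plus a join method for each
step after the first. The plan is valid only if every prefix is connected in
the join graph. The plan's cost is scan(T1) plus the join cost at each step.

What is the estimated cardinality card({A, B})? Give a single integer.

Tables in S: A(20), B(50)
Edges inside S: B-A(d=4)
numerator = 20 * 50 = 1000
denominator = 4 = 4
card(S) = 1000 / 4 = 250

250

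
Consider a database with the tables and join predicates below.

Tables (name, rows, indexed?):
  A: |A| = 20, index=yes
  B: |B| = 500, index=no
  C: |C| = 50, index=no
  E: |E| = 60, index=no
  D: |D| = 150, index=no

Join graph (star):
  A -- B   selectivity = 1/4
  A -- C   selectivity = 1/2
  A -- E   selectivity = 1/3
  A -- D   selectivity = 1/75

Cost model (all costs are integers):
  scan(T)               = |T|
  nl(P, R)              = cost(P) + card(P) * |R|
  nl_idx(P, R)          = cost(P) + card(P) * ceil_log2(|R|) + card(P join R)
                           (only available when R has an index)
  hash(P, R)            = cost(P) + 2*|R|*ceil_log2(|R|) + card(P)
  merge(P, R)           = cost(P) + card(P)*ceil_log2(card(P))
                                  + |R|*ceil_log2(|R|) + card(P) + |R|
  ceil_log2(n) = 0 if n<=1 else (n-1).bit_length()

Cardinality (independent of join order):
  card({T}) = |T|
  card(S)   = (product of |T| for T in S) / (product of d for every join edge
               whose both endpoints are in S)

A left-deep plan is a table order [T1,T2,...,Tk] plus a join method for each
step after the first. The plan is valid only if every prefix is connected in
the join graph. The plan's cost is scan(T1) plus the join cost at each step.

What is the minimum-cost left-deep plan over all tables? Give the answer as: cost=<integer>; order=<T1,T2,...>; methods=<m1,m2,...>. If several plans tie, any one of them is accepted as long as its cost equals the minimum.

Selinger DP (subsets sized 1..n):
  {A}: scan cost=20, card=20
  {B}: scan cost=500, card=500
  {C}: scan cost=50, card=50
  {E}: scan cost=60, card=60
  {D}: scan cost=150, card=150
  {AB}: card=2500; try (A,hash)→1200, (B,merge)→5140, (A,nl_idx)→5500, (A,merge)→5620, (B,hash)→9040, (B,nl)→10020 …(+1); best=1200 via (A,hash)
  {AC}: card=500; try (A,hash)→300, (C,merge)→490, (A,merge)→520, (C,hash)→640, (A,nl_idx)→800, (C,nl)→1020 …(+1); best=300 via (A,hash)
  {AE}: card=400; try (A,hash)→320, (E,merge)→560, (A,merge)→600, (E,hash)→760, (A,nl_idx)→760, (E,nl)→1220 …(+1); best=320 via (A,hash)
  {AD}: card=40; try (A,hash)→500, (A,nl_idx)→940, (D,merge)→1490, (A,merge)→1620, (D,hash)→2440, (D,nl)→3020 …(+1); best=500 via (A,hash)
  {ABC}: card=62500; try (C,hash)→4300, (B,hash)→9800, (B,merge)→10300, (C,merge)→34050, (C,nl)→126200, (B,nl)→250300; best=4300 via (C,hash)
  {ABE}: card=50000; try (E,hash)→4420, (B,merge)→9320, (B,hash)→9720, (E,merge)→34120, (E,nl)→151200, (B,nl)→200320; best=4420 via (E,hash)
  {ABD}: card=5000; try (B,merge)→5780, (D,hash)→6100, (B,hash)→9540, (B,nl)→20500, (D,merge)→35050, (D,nl)→376200; best=5780 via (B,merge)
  {ACE}: card=10000; try (C,hash)→1320, (E,hash)→1520, (C,merge)→4670, (E,merge)→5720, (C,nl)→20320, (E,nl)→30300; best=1320 via (C,hash)
  {ACD}: card=1000; try (C,merge)→1130, (C,hash)→1140, (C,nl)→2500, (D,hash)→3200, (D,merge)→6650, (D,nl)→75300; best=1130 via (C,merge)
  {ADE}: card=800; try (E,merge)→1200, (E,hash)→1260, (E,nl)→2900, (D,hash)→3120, (D,merge)→5670, (D,nl)→60320; best=1200 via (E,merge)
  {ABCE}: card=1250000; try (B,hash)→20320, (C,hash)→55020, (E,hash)→67520, (B,merge)→156320, (C,merge)→854770, (E,merge)→1067220 …(+3); best=20320 via (B,hash)
  {ABCD}: card=125000; try (B,hash)→11130, (C,hash)→11380, (B,merge)→17130, (D,hash)→69200, (C,merge)→76130, (C,nl)→255780 …(+3); best=11130 via (B,hash)
  {ABDE}: card=100000; try (B,hash)→11000, (E,hash)→11500, (B,merge)→15000, (D,hash)→56820, (E,merge)→76200, (E,nl)→305780 …(+3); best=11000 via (B,hash)
  {ACDE}: card=20000; try (C,hash)→2600, (E,hash)→2850, (C,merge)→10350, (E,merge)→12550, (D,hash)→13720, (C,nl)→41200 …(+3); best=2600 via (C,hash)
  {ABCDE}: card=2500000; try (B,hash)→31600, (C,hash)→111600, (E,hash)→136850, (B,merge)→327600, (D,hash)→1272720, (C,merge)→1811350 …(+6); best=31600 via (B,hash)

cost=31600; order=D,A,E,C,B; methods=hash,merge,hash,hash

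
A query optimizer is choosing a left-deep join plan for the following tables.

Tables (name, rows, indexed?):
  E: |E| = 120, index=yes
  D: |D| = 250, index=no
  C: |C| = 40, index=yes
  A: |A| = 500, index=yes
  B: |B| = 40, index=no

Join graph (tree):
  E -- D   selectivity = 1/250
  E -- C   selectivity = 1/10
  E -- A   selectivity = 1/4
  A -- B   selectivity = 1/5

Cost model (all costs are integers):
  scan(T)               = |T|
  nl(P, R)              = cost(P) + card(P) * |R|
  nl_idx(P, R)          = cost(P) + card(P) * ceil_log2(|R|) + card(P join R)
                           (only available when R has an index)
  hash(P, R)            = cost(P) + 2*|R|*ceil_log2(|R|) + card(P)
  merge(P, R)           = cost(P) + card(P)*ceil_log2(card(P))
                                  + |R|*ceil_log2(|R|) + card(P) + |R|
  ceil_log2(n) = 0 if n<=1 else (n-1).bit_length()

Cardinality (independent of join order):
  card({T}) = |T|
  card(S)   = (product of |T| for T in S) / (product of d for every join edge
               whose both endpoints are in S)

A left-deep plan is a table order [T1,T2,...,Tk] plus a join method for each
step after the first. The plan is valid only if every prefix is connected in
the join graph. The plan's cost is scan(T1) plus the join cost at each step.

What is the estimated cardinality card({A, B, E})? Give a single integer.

120000

Tables in S: A(500), B(40), E(120)
Edges inside S: E-A(d=4), A-B(d=5)
numerator = 500 * 40 * 120 = 2400000
denominator = 4 * 5 = 20
card(S) = 2400000 / 20 = 120000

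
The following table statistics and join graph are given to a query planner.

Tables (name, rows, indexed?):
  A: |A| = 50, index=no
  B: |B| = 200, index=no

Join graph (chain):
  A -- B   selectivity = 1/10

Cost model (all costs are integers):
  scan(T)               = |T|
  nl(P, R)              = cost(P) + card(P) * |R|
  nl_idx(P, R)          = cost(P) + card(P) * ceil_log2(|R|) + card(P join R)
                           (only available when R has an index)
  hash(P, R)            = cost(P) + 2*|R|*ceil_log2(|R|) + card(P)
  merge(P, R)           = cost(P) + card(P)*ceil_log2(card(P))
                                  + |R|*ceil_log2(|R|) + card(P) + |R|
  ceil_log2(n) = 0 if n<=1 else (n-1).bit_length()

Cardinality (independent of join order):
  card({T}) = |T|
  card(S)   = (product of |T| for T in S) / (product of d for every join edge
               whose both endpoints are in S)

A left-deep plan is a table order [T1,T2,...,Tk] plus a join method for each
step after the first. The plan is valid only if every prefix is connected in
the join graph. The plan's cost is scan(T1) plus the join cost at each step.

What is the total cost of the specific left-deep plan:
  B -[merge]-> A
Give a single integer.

2350

step 1: scan B: cost=200, card=200
step 2: join A via merge
    card(P join A) = 200*50/(10) = 1000
    cost = 200 + 200*8 + 50*6 + 200 + 50 = 2350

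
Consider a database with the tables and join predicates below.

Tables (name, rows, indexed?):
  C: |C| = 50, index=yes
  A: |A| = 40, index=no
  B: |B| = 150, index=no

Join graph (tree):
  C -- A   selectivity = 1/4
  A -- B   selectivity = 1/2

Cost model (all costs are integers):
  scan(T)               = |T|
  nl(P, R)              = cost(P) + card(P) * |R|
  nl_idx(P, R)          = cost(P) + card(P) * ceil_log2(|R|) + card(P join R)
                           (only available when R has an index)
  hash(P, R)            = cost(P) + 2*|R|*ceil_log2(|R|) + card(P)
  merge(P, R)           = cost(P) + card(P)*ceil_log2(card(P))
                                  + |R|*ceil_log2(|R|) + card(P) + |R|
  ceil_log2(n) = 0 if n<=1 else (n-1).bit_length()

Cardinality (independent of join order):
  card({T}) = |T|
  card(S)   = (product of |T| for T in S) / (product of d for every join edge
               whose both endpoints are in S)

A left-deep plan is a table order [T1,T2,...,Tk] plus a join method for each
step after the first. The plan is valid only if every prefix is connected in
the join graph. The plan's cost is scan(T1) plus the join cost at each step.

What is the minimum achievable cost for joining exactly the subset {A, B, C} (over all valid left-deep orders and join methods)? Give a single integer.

Selinger DP over subsets of {A,B,C}:
  {C}: scan cost=50, card=50
  {A}: scan cost=40, card=40
  {B}: scan cost=150, card=150
  {AC}: card=500; try (A,hash)→580, (C,merge)→670, (C,hash)→680, (A,merge)→680, (C,nl_idx)→780, (C,nl)→2040 …(+1); best=580 via (A,hash)
  {AB}: card=3000; try (A,hash)→780, (B,merge)→1670, (A,merge)→1780, (B,hash)→2480, (B,nl)→6040, (A,nl)→6150; best=780 via (A,hash)
  {ABC}: card=37500; try (B,hash)→3480, (C,hash)→4380, (B,merge)→6930, (C,merge)→40130, (C,nl_idx)→56280, (B,nl)→75580 …(+1); best=3480 via (B,hash)

3480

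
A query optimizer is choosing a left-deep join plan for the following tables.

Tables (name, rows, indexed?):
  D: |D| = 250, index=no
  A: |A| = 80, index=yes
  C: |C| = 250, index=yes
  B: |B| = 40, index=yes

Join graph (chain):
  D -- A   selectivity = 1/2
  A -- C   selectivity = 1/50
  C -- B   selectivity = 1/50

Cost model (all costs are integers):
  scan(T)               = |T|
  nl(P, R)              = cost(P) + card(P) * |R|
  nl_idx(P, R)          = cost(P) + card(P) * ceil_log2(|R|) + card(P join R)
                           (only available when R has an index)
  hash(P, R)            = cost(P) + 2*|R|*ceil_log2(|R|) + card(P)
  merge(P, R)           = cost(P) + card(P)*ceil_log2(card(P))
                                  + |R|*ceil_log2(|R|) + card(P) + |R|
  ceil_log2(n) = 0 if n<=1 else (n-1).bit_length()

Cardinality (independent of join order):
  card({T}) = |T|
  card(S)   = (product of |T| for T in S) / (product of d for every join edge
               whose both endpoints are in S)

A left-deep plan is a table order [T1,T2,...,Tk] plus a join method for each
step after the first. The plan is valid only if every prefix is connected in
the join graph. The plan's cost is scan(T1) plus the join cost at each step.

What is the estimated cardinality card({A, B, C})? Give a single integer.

Tables in S: A(80), B(40), C(250)
Edges inside S: A-C(d=50), C-B(d=50)
numerator = 80 * 40 * 250 = 800000
denominator = 50 * 50 = 2500
card(S) = 800000 / 2500 = 320

320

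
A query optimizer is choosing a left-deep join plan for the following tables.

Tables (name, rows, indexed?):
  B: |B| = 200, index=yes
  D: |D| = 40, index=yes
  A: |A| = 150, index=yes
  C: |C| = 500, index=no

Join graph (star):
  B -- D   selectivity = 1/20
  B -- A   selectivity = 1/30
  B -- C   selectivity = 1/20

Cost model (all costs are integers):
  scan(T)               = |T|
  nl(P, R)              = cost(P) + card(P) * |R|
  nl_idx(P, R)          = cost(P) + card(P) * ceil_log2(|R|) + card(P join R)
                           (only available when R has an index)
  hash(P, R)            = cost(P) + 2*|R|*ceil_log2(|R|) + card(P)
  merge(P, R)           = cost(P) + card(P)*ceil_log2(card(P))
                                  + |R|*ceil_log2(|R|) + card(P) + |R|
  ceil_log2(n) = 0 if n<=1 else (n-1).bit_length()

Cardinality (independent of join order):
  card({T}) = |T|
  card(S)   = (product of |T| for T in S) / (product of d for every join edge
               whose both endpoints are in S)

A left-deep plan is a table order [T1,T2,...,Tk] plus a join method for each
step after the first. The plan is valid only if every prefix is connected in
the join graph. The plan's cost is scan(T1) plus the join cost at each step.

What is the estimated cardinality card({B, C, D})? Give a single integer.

Tables in S: B(200), C(500), D(40)
Edges inside S: B-D(d=20), B-C(d=20)
numerator = 200 * 500 * 40 = 4000000
denominator = 20 * 20 = 400
card(S) = 4000000 / 400 = 10000

10000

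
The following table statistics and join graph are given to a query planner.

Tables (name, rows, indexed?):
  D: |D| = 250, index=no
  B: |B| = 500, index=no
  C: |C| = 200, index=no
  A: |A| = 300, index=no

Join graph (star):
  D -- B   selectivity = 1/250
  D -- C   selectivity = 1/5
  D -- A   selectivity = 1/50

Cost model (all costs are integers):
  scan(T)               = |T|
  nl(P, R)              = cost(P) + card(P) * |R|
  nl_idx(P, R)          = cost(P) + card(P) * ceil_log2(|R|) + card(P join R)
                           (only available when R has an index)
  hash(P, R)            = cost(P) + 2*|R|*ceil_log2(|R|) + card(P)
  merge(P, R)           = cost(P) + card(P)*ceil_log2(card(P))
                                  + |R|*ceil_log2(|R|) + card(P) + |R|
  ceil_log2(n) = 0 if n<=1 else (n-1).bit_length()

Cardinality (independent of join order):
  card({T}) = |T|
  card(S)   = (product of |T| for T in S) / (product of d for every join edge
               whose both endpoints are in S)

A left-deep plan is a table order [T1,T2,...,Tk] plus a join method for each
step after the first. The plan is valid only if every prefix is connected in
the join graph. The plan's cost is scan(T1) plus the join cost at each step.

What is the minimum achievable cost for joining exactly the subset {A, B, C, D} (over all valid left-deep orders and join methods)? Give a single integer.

Selinger DP over subsets of {A,B,C,D}:
  {D}: scan cost=250, card=250
  {B}: scan cost=500, card=500
  {C}: scan cost=200, card=200
  {A}: scan cost=300, card=300
  {BD}: card=500; try (D,hash)→5000, (B,merge)→7500, (D,merge)→7750, (B,hash)→9500, (B,nl)→125250, (D,nl)→125500; best=5000 via (D,hash)
  {CD}: card=10000; try (C,hash)→3700, (D,merge)→4250, (C,merge)→4300, (D,hash)→4400, (D,nl)→50200, (C,nl)→50250; best=3700 via (C,hash)
  {AD}: card=1500; try (D,hash)→4600, (A,merge)→5500, (D,merge)→5550, (A,hash)→5900, (A,nl)→75250, (D,nl)→75300; best=4600 via (D,hash)
  {BCD}: card=20000; try (C,hash)→8700, (C,merge)→11800, (B,hash)→22700, (C,nl)→105000, (B,merge)→158700, (B,nl)→5003700; best=8700 via (C,hash)
  {ABD}: card=3000; try (A,hash)→10900, (A,merge)→13000, (B,hash)→15100, (B,merge)→27600, (A,nl)→155000, (B,nl)→754600; best=10900 via (A,hash)
  {ACD}: card=60000; try (C,hash)→9300, (A,hash)→19100, (C,merge)→24400, (A,merge)→156700, (C,nl)→304600, (A,nl)→3003700; best=9300 via (C,hash)
  {ABCD}: card=120000; try (C,hash)→17100, (A,hash)→34100, (C,merge)→51700, (B,hash)→78300, (A,merge)→331700, (C,nl)→610900 …(+3); best=17100 via (C,hash)

17100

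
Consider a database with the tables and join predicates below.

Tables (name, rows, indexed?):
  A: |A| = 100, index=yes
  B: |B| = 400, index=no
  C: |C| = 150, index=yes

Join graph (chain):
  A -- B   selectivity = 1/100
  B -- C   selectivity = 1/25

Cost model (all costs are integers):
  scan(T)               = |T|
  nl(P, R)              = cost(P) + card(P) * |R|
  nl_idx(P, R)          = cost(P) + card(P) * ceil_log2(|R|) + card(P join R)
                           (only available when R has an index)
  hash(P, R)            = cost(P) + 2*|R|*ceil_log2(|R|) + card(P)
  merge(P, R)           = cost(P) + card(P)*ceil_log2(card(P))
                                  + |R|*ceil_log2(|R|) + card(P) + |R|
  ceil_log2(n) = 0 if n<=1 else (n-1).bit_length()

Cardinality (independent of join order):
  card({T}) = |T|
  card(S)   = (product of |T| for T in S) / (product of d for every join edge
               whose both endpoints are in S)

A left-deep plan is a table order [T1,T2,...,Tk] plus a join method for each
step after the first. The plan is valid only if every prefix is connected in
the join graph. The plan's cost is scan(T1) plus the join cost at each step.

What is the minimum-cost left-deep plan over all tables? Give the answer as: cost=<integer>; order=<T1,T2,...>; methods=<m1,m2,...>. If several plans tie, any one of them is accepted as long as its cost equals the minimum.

Selinger DP (subsets sized 1..n):
  {A}: scan cost=100, card=100
  {B}: scan cost=400, card=400
  {C}: scan cost=150, card=150
  {AB}: card=400; try (A,hash)→2200, (A,nl_idx)→3600, (B,merge)→4900, (A,merge)→5200, (B,hash)→7400, (B,nl)→40100 …(+1); best=2200 via (A,hash)
  {BC}: card=2400; try (C,hash)→3200, (B,merge)→5500, (C,merge)→5750, (C,nl_idx)→6000, (B,hash)→7500, (B,nl)→60150 …(+1); best=3200 via (C,hash)
  {ABC}: card=2400; try (C,hash)→5000, (A,hash)→7000, (C,merge)→7550, (C,nl_idx)→7800, (A,nl_idx)→22400, (A,merge)→35200 …(+2); best=5000 via (C,hash)

cost=5000; order=B,A,C; methods=hash,hash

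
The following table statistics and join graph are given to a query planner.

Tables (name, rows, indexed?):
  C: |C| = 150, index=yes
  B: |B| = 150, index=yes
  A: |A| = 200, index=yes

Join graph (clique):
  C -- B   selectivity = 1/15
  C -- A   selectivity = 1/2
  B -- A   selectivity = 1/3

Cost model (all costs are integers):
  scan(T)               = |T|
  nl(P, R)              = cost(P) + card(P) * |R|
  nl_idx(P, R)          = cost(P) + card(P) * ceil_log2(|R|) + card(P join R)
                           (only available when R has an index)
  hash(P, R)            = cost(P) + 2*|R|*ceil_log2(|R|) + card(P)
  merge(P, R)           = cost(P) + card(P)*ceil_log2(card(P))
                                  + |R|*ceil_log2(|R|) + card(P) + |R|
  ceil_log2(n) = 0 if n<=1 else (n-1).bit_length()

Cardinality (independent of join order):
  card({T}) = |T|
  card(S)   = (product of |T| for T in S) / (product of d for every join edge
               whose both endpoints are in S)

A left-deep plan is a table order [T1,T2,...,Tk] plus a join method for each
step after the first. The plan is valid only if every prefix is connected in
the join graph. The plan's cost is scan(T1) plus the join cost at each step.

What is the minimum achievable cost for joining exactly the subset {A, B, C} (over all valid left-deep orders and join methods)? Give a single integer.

Selinger DP over subsets of {A,B,C}:
  {C}: scan cost=150, card=150
  {B}: scan cost=150, card=150
  {A}: scan cost=200, card=200
  {BC}: card=1500; try (C,hash)→2700, (B,hash)→2700, (C,merge)→2850, (C,nl_idx)→2850, (B,merge)→2850, (B,nl_idx)→2850 …(+2); best=2700 via (C,hash)
  {AC}: card=15000; try (C,hash)→2800, (A,merge)→3300, (C,merge)→3350, (A,hash)→3500, (A,nl_idx)→16350, (C,nl_idx)→16800 …(+2); best=2800 via (C,hash)
  {AB}: card=10000; try (B,hash)→2800, (A,merge)→3300, (B,merge)→3350, (A,hash)→3500, (A,nl_idx)→11350, (B,nl_idx)→11800 …(+2); best=2800 via (B,hash)
  {ABC}: card=50000; try (A,hash)→7400, (C,hash)→15200, (B,hash)→20200, (A,merge)→22500, (A,nl_idx)→64700, (C,nl_idx)→132800 …(+6); best=7400 via (A,hash)

7400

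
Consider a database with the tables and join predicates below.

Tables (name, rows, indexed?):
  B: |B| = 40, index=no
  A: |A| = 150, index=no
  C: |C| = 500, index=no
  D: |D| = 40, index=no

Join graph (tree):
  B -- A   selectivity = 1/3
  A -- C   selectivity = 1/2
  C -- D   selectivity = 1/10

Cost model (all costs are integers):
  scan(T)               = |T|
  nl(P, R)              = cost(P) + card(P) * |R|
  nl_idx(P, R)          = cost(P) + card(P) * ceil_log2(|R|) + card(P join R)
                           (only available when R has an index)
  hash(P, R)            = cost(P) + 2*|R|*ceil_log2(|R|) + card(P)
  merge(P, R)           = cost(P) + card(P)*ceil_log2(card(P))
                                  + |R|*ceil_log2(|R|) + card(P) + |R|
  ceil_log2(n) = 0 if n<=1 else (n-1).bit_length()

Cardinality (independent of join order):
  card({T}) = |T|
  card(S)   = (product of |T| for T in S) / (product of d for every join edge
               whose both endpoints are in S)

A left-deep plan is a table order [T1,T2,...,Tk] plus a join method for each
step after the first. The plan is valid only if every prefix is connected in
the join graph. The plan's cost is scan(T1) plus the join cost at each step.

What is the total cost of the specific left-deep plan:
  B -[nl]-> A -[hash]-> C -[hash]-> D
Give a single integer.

step 1: scan B: cost=40, card=40
step 2: join A via nl
    card(P join A) = 40*150/(3) = 2000
    cost = 40 + 40*150 = 6040
step 3: join C via hash
    card(P join C) = 2000*500/(2) = 500000
    cost = 6040 + 2*500*9 + 2000 = 17040
step 4: join D via hash
    card(P join D) = 500000*40/(10) = 2000000
    cost = 17040 + 2*40*6 + 500000 = 517520

517520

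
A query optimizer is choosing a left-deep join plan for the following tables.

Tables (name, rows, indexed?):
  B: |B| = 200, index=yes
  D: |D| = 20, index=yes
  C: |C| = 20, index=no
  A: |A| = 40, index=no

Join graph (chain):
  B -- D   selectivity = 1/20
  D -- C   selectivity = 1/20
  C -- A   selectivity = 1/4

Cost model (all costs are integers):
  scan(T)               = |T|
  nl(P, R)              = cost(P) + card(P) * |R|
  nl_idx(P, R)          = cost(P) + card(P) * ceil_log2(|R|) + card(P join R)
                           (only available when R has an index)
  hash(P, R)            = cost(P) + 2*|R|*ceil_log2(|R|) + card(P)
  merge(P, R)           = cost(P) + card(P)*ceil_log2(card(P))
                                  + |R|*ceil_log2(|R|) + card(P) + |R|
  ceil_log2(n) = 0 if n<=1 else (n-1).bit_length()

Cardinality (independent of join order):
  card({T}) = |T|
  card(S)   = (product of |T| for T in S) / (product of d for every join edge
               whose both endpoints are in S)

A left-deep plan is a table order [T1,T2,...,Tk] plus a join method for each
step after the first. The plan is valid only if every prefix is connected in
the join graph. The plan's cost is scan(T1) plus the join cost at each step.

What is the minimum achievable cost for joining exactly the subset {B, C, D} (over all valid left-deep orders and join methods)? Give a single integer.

Selinger DP over subsets of {B,C,D}:
  {B}: scan cost=200, card=200
  {D}: scan cost=20, card=20
  {C}: scan cost=20, card=20
  {BD}: card=200; try (B,nl_idx)→380, (D,hash)→600, (D,nl_idx)→1400, (B,merge)→1940, (D,merge)→2120, (B,hash)→3240 …(+2); best=380 via (B,nl_idx)
  {CD}: card=20; try (D,nl_idx)→140, (D,hash)→240, (C,hash)→240, (D,merge)→260, (C,merge)→260, (D,nl)→420 …(+1); best=140 via (D,nl_idx)
  {BCD}: card=200; try (B,nl_idx)→500, (C,hash)→780, (B,merge)→2060, (C,merge)→2300, (B,hash)→3360, (B,nl)→4140 …(+1); best=500 via (B,nl_idx)

500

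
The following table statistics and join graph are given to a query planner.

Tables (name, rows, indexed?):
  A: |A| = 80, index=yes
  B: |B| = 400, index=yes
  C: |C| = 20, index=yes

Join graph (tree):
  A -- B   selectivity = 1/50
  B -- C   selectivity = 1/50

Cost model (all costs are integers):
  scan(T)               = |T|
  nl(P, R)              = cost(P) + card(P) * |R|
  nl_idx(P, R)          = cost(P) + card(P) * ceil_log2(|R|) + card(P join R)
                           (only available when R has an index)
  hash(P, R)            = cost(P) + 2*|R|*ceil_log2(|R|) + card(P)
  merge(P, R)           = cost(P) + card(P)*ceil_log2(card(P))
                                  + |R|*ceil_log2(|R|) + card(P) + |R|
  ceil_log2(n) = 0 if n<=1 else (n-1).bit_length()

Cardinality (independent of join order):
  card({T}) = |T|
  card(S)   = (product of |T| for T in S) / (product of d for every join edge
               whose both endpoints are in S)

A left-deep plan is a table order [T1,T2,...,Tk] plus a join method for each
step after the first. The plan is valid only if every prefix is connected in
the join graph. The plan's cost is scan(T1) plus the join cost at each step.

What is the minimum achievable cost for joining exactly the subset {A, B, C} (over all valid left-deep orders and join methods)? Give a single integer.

1640

Selinger DP over subsets of {A,B,C}:
  {A}: scan cost=80, card=80
  {B}: scan cost=400, card=400
  {C}: scan cost=20, card=20
  {AB}: card=640; try (B,nl_idx)→1440, (A,hash)→1920, (A,nl_idx)→3840, (B,merge)→4720, (A,merge)→5040, (B,hash)→7360 …(+2); best=1440 via (B,nl_idx)
  {BC}: card=160; try (B,nl_idx)→360, (C,hash)→1000, (C,nl_idx)→2560, (B,merge)→4140, (C,merge)→4520, (B,hash)→7240 …(+2); best=360 via (B,nl_idx)
  {ABC}: card=256; try (A,hash)→1640, (A,nl_idx)→1736, (C,hash)→2280, (A,merge)→2440, (C,nl_idx)→4896, (C,merge)→8600 …(+2); best=1640 via (A,hash)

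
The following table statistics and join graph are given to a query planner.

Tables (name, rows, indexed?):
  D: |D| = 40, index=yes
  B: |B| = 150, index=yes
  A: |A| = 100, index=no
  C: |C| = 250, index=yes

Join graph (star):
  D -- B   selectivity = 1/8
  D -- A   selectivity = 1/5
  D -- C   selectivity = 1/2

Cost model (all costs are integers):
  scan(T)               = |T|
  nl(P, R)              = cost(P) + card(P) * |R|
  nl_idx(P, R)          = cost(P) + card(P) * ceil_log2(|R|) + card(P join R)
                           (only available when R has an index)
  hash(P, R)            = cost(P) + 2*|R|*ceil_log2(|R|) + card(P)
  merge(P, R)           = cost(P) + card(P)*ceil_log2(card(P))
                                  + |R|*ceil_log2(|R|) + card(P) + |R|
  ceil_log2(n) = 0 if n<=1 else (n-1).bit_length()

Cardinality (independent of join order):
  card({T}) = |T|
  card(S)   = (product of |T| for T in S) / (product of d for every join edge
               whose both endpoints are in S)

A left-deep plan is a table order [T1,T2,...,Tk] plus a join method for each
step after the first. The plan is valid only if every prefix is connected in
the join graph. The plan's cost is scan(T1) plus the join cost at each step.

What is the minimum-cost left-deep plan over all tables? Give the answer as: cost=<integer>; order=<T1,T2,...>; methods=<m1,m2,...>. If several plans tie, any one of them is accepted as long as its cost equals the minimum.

Selinger DP (subsets sized 1..n):
  {D}: scan cost=40, card=40
  {B}: scan cost=150, card=150
  {A}: scan cost=100, card=100
  {C}: scan cost=250, card=250
  {BD}: card=750; try (D,hash)→780, (B,nl_idx)→1110, (B,merge)→1670, (D,merge)→1780, (D,nl_idx)→1800, (B,hash)→2480 …(+2); best=780 via (D,hash)
  {AD}: card=800; try (D,hash)→680, (A,merge)→1120, (D,merge)→1180, (A,hash)→1480, (D,nl_idx)→1500, (A,nl)→4040 …(+1); best=680 via (D,hash)
  {CD}: card=5000; try (D,hash)→980, (C,merge)→2570, (D,merge)→2780, (C,hash)→4080, (C,nl_idx)→5360, (D,nl_idx)→6750 …(+2); best=980 via (D,hash)
  {ABD}: card=15000; try (A,hash)→2930, (B,hash)→3880, (A,merge)→9830, (B,merge)→10830, (B,nl_idx)→22080, (A,nl)→75780 …(+1); best=2930 via (A,hash)
  {BCD}: card=93750; try (C,hash)→5530, (B,hash)→8380, (C,merge)→11280, (B,merge)→72330, (C,nl_idx)→100530, (B,nl_idx)→134730 …(+2); best=5530 via (C,hash)
  {ACD}: card=100000; try (C,hash)→5480, (A,hash)→7380, (C,merge)→11730, (A,merge)→71780, (C,nl_idx)→107080, (C,nl)→200680 …(+1); best=5480 via (C,hash)
  {ABCD}: card=1875000; try (C,hash)→21930, (A,hash)→100680, (B,hash)→107880, (C,merge)→230180, (A,merge)→1693830, (B,merge)→1806830 …(+5); best=21930 via (C,hash)

cost=21930; order=B,D,A,C; methods=hash,hash,hash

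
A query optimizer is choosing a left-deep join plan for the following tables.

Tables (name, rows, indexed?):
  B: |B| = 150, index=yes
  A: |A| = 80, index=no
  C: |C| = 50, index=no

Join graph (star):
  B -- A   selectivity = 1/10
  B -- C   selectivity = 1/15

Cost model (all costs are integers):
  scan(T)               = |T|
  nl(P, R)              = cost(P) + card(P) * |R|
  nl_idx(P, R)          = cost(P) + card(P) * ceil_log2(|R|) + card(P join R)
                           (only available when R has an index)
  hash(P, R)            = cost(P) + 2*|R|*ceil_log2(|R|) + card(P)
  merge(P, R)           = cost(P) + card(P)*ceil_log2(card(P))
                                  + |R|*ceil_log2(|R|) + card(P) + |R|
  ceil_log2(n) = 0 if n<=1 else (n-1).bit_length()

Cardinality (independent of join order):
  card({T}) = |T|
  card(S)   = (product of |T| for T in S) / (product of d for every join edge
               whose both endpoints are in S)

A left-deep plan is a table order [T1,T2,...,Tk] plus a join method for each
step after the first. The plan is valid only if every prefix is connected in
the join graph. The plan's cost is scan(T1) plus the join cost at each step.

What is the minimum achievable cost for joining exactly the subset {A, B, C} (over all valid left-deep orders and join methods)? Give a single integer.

Selinger DP over subsets of {A,B,C}:
  {B}: scan cost=150, card=150
  {A}: scan cost=80, card=80
  {C}: scan cost=50, card=50
  {AB}: card=1200; try (A,hash)→1420, (B,nl_idx)→1920, (B,merge)→2070, (A,merge)→2140, (B,hash)→2560, (B,nl)→12080 …(+1); best=1420 via (A,hash)
  {BC}: card=500; try (C,hash)→900, (B,nl_idx)→950, (B,merge)→1750, (C,merge)→1850, (B,hash)→2500, (B,nl)→7550 …(+1); best=900 via (C,hash)
  {ABC}: card=4000; try (A,hash)→2520, (C,hash)→3220, (A,merge)→6540, (C,merge)→16170, (A,nl)→40900, (C,nl)→61420; best=2520 via (A,hash)

2520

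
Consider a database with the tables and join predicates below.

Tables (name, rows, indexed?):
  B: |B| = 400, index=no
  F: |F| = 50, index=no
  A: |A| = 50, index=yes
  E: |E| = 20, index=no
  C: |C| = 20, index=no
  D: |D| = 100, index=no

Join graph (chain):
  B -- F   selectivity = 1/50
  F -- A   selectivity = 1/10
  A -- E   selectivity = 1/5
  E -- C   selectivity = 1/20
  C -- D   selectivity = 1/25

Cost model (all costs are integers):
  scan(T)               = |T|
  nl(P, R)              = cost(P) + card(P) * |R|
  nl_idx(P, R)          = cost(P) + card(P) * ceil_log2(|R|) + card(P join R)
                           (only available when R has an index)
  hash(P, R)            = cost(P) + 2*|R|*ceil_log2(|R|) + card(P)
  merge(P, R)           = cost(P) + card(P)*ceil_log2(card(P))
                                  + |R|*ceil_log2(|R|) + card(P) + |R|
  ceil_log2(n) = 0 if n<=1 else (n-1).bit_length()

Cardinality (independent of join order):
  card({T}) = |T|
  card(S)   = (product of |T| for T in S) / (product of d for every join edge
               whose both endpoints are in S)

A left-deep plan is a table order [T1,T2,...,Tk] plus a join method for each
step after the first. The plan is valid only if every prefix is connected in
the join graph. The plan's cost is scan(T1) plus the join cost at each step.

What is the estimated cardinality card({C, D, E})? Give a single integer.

Tables in S: C(20), D(100), E(20)
Edges inside S: E-C(d=20), C-D(d=25)
numerator = 20 * 100 * 20 = 40000
denominator = 20 * 25 = 500
card(S) = 40000 / 500 = 80

80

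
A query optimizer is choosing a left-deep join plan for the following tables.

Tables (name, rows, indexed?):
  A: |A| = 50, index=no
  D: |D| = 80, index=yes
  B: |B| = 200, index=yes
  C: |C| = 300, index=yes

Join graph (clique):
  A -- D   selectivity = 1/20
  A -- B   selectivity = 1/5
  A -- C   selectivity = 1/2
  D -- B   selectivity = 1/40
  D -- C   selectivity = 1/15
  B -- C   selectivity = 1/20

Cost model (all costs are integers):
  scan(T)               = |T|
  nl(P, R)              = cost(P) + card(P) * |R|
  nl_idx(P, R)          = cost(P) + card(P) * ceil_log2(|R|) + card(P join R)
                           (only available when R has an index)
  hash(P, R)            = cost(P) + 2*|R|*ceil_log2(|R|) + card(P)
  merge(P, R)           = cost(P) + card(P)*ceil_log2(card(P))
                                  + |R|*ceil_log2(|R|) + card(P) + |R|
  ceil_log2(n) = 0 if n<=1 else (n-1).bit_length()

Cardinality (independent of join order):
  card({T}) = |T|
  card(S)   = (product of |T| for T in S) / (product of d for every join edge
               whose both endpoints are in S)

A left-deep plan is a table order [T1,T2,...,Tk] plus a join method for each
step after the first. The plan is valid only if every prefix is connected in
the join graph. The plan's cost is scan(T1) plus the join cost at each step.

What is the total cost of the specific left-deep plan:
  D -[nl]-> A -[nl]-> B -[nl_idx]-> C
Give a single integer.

step 1: scan D: cost=80, card=80
step 2: join A via nl
    card(P join A) = 80*50/(20) = 200
    cost = 80 + 80*50 = 4080
step 3: join B via nl
    card(P join B) = 200*200/(5*40) = 200
    cost = 4080 + 200*200 = 44080
step 4: join C via nl_idx
    card(P join C) = 200*300/(2*15*20) = 100
    cost = 44080 + 200*9 + 100 = 45980

45980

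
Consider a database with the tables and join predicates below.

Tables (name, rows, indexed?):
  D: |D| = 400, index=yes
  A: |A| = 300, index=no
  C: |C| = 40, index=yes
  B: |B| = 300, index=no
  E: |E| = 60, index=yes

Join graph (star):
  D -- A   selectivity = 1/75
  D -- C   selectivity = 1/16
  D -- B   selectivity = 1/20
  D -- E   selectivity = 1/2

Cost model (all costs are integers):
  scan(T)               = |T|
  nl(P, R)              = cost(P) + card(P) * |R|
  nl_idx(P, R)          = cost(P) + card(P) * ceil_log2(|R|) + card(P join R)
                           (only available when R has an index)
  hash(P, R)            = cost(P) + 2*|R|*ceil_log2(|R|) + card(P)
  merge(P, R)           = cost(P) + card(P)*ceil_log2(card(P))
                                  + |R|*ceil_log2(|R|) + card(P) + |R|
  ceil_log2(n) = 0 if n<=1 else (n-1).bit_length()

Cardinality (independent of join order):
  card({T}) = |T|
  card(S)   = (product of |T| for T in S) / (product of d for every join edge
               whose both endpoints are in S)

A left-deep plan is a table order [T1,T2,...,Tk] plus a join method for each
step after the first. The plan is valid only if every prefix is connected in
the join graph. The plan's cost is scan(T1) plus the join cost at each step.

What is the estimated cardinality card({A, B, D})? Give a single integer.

24000

Tables in S: A(300), B(300), D(400)
Edges inside S: D-A(d=75), D-B(d=20)
numerator = 300 * 300 * 400 = 36000000
denominator = 75 * 20 = 1500
card(S) = 36000000 / 1500 = 24000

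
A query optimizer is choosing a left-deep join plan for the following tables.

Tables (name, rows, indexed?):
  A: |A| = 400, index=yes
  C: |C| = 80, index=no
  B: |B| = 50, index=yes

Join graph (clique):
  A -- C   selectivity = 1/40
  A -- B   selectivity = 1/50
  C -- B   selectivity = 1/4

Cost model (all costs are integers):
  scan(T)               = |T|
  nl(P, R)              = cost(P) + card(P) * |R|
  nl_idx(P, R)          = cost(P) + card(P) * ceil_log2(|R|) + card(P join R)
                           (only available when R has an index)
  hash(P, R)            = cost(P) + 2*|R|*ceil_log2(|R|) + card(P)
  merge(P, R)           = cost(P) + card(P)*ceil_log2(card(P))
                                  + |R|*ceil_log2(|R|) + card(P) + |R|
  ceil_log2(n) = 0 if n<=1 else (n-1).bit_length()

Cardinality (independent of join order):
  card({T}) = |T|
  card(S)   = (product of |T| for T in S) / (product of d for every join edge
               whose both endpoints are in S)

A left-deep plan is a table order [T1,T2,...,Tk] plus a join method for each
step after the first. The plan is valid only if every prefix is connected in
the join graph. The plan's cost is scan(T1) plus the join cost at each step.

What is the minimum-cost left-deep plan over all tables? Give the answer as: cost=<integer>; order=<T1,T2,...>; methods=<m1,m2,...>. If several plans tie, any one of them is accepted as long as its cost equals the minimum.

Selinger DP (subsets sized 1..n):
  {A}: scan cost=400, card=400
  {C}: scan cost=80, card=80
  {B}: scan cost=50, card=50
  {AC}: card=800; try (A,nl_idx)→1600, (C,hash)→1920, (A,merge)→4720, (C,merge)→5040, (A,hash)→7360, (A,nl)→32080 …(+1); best=1600 via (A,nl_idx)
  {AB}: card=400; try (A,nl_idx)→900, (B,hash)→1400, (B,nl_idx)→3200, (A,merge)→4400, (B,merge)→4750, (A,hash)→7300 …(+2); best=900 via (A,nl_idx)
  {BC}: card=1000; try (B,hash)→760, (C,merge)→1040, (B,merge)→1070, (C,hash)→1220, (B,nl_idx)→1560, (C,nl)→4050 …(+1); best=760 via (B,hash)
  {ABC}: card=200; try (C,hash)→2420, (B,hash)→3000, (C,merge)→5540, (B,nl_idx)→6600, (A,hash)→8960, (A,nl_idx)→9960 …(+5); best=2420 via (C,hash)

cost=2420; order=B,A,C; methods=nl_idx,hash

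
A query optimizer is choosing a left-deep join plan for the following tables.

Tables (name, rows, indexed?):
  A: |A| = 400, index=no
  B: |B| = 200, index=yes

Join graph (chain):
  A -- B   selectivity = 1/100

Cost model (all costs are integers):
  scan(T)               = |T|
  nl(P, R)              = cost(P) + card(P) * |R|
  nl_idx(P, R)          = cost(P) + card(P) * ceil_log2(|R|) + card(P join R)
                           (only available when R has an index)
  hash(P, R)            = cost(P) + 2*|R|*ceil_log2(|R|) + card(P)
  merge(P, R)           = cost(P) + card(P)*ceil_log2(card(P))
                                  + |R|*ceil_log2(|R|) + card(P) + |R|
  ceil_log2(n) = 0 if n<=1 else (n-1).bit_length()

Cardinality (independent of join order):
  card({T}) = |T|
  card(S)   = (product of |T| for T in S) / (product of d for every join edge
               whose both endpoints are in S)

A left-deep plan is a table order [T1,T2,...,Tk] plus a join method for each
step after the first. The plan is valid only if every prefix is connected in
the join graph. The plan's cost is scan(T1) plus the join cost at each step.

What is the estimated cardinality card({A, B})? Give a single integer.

Tables in S: A(400), B(200)
Edges inside S: A-B(d=100)
numerator = 400 * 200 = 80000
denominator = 100 = 100
card(S) = 80000 / 100 = 800

800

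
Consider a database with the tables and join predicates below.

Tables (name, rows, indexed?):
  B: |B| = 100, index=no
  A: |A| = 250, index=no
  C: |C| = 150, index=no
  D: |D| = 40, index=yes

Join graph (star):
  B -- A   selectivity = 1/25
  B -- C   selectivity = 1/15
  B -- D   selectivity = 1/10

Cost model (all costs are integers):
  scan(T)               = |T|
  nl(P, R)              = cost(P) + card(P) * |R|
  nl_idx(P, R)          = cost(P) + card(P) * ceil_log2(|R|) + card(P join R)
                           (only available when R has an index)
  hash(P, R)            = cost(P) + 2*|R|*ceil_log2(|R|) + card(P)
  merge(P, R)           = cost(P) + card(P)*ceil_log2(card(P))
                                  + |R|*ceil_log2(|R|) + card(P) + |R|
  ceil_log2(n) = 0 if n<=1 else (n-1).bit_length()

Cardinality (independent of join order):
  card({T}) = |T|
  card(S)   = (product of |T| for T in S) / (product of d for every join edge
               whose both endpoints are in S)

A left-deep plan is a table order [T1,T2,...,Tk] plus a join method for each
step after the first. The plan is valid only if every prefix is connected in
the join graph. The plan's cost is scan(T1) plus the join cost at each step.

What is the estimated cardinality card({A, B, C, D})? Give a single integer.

40000

Tables in S: A(250), B(100), C(150), D(40)
Edges inside S: B-A(d=25), B-C(d=15), B-D(d=10)
numerator = 250 * 100 * 150 * 40 = 150000000
denominator = 25 * 15 * 10 = 3750
card(S) = 150000000 / 3750 = 40000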